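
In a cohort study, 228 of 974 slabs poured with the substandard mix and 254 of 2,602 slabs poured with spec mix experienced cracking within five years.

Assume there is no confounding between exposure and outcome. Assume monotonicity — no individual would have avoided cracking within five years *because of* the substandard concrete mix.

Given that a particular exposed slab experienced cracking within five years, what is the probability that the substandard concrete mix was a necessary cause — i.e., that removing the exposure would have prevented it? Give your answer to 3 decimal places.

PN ≈ 0.583

p₁ = P(outcome | exposed) = 228/974 = 0.23409
p₀ = P(outcome | unexposed) = 254/2602 = 0.097617
Under exogeneity and monotonicity, PN = (p₁ − p₀) / p₁.
PN = (0.23409 − 0.097617) / 0.23409 = 0.13647 / 0.23409 ≈ 0.5830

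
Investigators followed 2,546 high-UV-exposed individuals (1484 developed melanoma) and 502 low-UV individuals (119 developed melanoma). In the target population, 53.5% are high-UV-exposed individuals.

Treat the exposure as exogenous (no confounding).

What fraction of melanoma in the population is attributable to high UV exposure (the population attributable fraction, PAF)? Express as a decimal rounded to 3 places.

p₁ = P(outcome | exposed) = 1484/2546 = 0.58288
p₀ = P(outcome | unexposed) = 119/502 = 0.23705
Overall risk P(Y=1) = π·p₁ + (1−π)·p₀ = 0.535×0.58288 + 0.465×0.23705 = 0.42207.
Under exogeneity, PAF = [P(Y=1) − p₀] / P(Y=1).
PAF = (0.42207 − 0.23705) / 0.42207 ≈ 0.4384

PAF ≈ 0.438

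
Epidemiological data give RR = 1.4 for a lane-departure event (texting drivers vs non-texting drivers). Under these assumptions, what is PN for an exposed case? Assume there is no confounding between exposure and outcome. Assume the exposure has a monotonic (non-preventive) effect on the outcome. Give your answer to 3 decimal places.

PN ≈ 0.286

Under exogeneity and monotonicity, PN = (RR − 1) / RR = 1 − 1/RR.
PN = (1.4 − 1) / 1.4 = 0.4 / 1.4 ≈ 0.2857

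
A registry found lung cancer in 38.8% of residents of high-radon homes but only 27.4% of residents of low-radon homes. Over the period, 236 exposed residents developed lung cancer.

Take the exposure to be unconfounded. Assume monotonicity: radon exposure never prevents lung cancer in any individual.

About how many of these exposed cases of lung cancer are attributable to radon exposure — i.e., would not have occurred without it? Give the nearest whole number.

p₁ = 0.388, p₀ = 0.274.
PN = (p₁ − p₀)/p₁ = (0.388 − 0.274) / 0.388 ≈ 0.29381.
Attributable cases ≈ PN × (exposed cases) = 0.29381 × 236 ≈ 69.34.

about 69 cases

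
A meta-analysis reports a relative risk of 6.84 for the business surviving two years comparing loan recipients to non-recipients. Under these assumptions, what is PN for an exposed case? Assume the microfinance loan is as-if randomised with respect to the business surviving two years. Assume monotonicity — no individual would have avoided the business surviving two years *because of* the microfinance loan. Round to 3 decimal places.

Under exogeneity and monotonicity, PN = (RR − 1) / RR = 1 − 1/RR.
PN = (6.84 − 1) / 6.84 = 5.84 / 6.84 ≈ 0.8538

PN ≈ 0.854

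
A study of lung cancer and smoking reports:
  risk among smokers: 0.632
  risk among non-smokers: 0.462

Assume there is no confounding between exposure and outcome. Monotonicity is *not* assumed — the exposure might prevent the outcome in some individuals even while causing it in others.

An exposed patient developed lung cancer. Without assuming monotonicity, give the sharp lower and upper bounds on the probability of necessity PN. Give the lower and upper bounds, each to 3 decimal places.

Let p₁ = 0.632, p₀ = 0.462.
Under exogeneity alone the bounds on PN are max{0,(p₁−p₀)/p₁} ≤ PN ≤ min{1,(1−p₀)/p₁}.
  lower = (p₁ − p₀)/p₁ = 0.17 / 0.632 ≈ 0.2690
  upper = min{1, (1 − p₀)/p₁} = 0.538 / 0.632 ≈ 0.8513

0.269 ≤ PN ≤ 0.851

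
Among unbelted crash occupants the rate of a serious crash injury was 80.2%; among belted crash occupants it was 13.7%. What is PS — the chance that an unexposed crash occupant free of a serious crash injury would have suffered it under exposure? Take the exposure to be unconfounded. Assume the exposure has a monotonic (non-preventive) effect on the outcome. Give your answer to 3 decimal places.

p₁ = 0.802, p₀ = 0.137.
Under exogeneity and monotonicity, PS = (p₁ − p₀) / (1 − p₀).
PS = (0.802 − 0.137) / (1 − 0.137) = 0.665 / 0.863 ≈ 0.7706

PS ≈ 0.771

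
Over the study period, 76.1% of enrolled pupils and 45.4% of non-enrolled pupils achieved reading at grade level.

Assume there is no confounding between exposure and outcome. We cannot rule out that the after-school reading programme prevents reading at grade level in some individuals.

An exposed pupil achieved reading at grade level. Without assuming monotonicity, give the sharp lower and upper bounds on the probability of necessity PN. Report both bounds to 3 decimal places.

p₁ = 0.761, p₀ = 0.454.
Under exogeneity alone the bounds on PN are max{0,(p₁−p₀)/p₁} ≤ PN ≤ min{1,(1−p₀)/p₁}.
  lower = (p₁ − p₀)/p₁ = 0.307 / 0.761 ≈ 0.4034
  upper = min{1, (1 − p₀)/p₁} = 0.546 / 0.761 ≈ 0.7175

0.403 ≤ PN ≤ 0.717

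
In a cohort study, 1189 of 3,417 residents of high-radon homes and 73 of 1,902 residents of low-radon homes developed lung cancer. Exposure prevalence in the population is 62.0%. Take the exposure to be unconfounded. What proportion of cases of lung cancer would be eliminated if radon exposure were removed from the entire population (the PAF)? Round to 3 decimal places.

p₁ = P(outcome | exposed) = 1189/3417 = 0.34797
p₀ = P(outcome | unexposed) = 73/1902 = 0.038381
Overall risk P(Y=1) = π·p₁ + (1−π)·p₀ = 0.62×0.34797 + 0.38×0.038381 = 0.23032.
Under exogeneity, PAF = [P(Y=1) − p₀] / P(Y=1).
PAF = (0.23032 − 0.038381) / 0.23032 ≈ 0.8334

PAF ≈ 0.833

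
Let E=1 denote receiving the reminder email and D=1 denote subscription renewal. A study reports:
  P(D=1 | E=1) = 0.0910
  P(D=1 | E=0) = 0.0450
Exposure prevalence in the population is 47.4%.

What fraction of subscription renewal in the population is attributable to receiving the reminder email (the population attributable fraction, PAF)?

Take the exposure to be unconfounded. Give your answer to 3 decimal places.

PAF ≈ 0.326

Let p₁ = 0.091, p₀ = 0.045.
Overall risk P(Y=1) = π·p₁ + (1−π)·p₀ = 0.474×0.091 + 0.526×0.045 = 0.066804.
Under exogeneity, PAF = [P(Y=1) − p₀] / P(Y=1).
PAF = (0.066804 − 0.045) / 0.066804 ≈ 0.3264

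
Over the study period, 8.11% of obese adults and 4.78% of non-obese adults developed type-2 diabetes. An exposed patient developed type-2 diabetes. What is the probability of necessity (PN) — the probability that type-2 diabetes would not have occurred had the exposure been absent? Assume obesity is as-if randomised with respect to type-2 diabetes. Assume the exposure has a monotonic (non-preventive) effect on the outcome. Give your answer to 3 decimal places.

PN ≈ 0.411

p₁ = 0.0811, p₀ = 0.0478.
Under exogeneity and monotonicity, PN = (p₁ − p₀) / p₁.
PN = (0.0811 − 0.0478) / 0.0811 = 0.0333 / 0.0811 ≈ 0.4106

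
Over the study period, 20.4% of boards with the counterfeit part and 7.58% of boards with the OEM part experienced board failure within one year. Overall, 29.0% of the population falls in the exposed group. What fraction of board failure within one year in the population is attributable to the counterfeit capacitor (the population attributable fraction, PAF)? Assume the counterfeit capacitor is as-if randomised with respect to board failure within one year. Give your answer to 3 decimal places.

PAF ≈ 0.329

p₁ = 0.204, p₀ = 0.0758.
Overall risk P(Y=1) = π·p₁ + (1−π)·p₀ = 0.29×0.204 + 0.71×0.0758 = 0.11298.
Under exogeneity, PAF = [P(Y=1) − p₀] / P(Y=1).
PAF = (0.11298 − 0.0758) / 0.11298 ≈ 0.3291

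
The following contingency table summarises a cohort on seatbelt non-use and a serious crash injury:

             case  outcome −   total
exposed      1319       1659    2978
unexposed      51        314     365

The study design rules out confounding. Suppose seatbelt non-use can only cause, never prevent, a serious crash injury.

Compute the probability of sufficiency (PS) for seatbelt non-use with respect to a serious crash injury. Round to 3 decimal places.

PS ≈ 0.352

p₁ = P(outcome | exposed) = 1319/2978 = 0.44291
p₀ = P(outcome | unexposed) = 51/365 = 0.13973
Under exogeneity and monotonicity, PS = (p₁ − p₀) / (1 − p₀).
PS = (0.44291 − 0.13973) / (1 − 0.13973) = 0.30319 / 0.86027 ≈ 0.3524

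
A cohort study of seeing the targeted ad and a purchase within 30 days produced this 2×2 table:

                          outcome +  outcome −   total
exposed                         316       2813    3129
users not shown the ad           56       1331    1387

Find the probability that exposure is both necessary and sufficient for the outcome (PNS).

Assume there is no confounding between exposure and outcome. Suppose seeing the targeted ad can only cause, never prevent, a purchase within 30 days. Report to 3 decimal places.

PNS ≈ 0.061

p₁ = P(outcome | exposed) = 316/3129 = 0.10099
p₀ = P(outcome | unexposed) = 56/1387 = 0.040375
Under exogeneity and monotonicity, PNS = p₁ − p₀.
PNS = 0.10099 − 0.040375 = 0.060616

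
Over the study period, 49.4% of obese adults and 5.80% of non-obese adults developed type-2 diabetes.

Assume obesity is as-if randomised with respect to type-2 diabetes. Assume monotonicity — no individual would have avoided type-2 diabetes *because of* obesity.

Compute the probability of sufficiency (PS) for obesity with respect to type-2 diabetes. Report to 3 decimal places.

p₁ = 0.494, p₀ = 0.058.
Under exogeneity and monotonicity, PS = (p₁ − p₀) / (1 − p₀).
PS = (0.494 − 0.058) / (1 − 0.058) = 0.436 / 0.942 ≈ 0.4628

PS ≈ 0.463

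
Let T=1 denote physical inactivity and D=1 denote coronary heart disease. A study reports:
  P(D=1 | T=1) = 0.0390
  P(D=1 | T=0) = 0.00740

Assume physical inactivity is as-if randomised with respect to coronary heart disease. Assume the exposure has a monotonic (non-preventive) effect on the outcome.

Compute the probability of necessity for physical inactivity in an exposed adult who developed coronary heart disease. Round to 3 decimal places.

Let p₁ = 0.039, p₀ = 0.0074.
Under exogeneity and monotonicity, PN = (p₁ − p₀) / p₁.
PN = (0.039 − 0.0074) / 0.039 = 0.0316 / 0.039 ≈ 0.8103

PN ≈ 0.810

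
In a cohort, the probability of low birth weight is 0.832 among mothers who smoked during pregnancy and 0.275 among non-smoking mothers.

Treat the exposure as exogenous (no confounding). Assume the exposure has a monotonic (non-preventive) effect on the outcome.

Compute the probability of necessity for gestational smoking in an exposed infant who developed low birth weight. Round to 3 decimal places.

PN ≈ 0.669

Let p₁ = 0.832, p₀ = 0.275.
Under exogeneity and monotonicity, PN = (p₁ − p₀) / p₁.
PN = (0.832 − 0.275) / 0.832 = 0.557 / 0.832 ≈ 0.6695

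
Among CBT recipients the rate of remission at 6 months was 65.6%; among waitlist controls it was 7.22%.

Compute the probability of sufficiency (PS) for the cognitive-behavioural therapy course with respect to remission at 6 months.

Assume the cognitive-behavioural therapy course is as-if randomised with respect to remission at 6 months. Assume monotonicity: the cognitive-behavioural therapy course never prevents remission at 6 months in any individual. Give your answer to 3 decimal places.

p₁ = 0.656, p₀ = 0.0722.
Under exogeneity and monotonicity, PS = (p₁ − p₀) / (1 − p₀).
PS = (0.656 − 0.0722) / (1 − 0.0722) = 0.5838 / 0.9278 ≈ 0.6292

PS ≈ 0.629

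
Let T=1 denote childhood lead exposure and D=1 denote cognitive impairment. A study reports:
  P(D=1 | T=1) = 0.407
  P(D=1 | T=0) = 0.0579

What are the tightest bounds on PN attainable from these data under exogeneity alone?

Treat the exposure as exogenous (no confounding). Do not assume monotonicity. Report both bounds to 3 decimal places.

0.858 ≤ PN ≤ 1.000

Let p₁ = 0.407, p₀ = 0.0579.
Under exogeneity alone the bounds on PN are max{0,(p₁−p₀)/p₁} ≤ PN ≤ min{1,(1−p₀)/p₁}.
  lower = (p₁ − p₀)/p₁ = 0.3491 / 0.407 ≈ 0.8577
  upper = min{1, (1 − p₀)/p₁} = 0.9421 / 0.407 ≈ 2.3147 → capped at 1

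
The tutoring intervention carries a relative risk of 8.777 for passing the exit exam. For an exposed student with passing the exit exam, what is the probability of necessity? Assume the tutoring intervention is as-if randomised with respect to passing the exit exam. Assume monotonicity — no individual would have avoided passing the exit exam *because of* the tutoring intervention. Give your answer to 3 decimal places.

PN ≈ 0.886

Under exogeneity and monotonicity, PN = (RR − 1) / RR = 1 − 1/RR.
PN = (8.777 − 1) / 8.777 = 7.777 / 8.777 ≈ 0.8861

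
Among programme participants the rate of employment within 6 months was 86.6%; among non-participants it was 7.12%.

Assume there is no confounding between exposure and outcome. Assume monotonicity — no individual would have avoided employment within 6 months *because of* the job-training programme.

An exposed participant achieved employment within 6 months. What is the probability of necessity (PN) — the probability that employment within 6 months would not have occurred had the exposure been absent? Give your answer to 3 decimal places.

PN ≈ 0.918

p₁ = 0.866, p₀ = 0.0712.
Under exogeneity and monotonicity, PN = (p₁ − p₀) / p₁.
PN = (0.866 − 0.0712) / 0.866 = 0.7948 / 0.866 ≈ 0.9178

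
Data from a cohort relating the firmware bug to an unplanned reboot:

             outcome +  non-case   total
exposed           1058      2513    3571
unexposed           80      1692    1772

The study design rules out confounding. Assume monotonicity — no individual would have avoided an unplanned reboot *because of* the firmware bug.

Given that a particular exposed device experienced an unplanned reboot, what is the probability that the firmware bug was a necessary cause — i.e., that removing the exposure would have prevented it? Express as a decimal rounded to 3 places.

p₁ = P(outcome | exposed) = 1058/3571 = 0.29628
p₀ = P(outcome | unexposed) = 80/1772 = 0.045147
Under exogeneity and monotonicity, PN = (p₁ − p₀)/p₁.
PN = (0.29628 − 0.045147) / 0.29628 ≈ 0.8476

PN ≈ 0.848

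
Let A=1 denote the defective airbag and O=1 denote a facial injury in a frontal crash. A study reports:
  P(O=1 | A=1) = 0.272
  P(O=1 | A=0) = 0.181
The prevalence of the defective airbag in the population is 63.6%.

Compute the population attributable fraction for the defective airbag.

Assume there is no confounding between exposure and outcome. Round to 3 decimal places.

Let p₁ = 0.272, p₀ = 0.181.
Overall risk P(Y=1) = π·p₁ + (1−π)·p₀ = 0.636×0.272 + 0.364×0.181 = 0.23888.
Under exogeneity, PAF = [P(Y=1) − p₀] / P(Y=1).
PAF = (0.23888 − 0.181) / 0.23888 ≈ 0.2423

PAF ≈ 0.242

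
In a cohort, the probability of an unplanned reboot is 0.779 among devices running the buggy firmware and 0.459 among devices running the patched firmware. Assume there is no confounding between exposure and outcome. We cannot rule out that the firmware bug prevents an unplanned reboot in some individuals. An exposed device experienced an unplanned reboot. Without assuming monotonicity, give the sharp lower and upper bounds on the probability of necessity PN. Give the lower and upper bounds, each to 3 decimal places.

0.411 ≤ PN ≤ 0.694

Let p₁ = 0.779, p₀ = 0.459.
Under exogeneity alone the bounds on PN are max{0,(p₁−p₀)/p₁} ≤ PN ≤ min{1,(1−p₀)/p₁}.
  lower = (p₁ − p₀)/p₁ = 0.32 / 0.779 ≈ 0.4108
  upper = min{1, (1 − p₀)/p₁} = 0.541 / 0.779 ≈ 0.6945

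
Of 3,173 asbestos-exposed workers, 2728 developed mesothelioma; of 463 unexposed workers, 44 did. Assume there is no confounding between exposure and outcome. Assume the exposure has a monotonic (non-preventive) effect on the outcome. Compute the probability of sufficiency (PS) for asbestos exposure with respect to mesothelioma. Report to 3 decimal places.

p₁ = P(outcome | exposed) = 2728/3173 = 0.85975
p₀ = P(outcome | unexposed) = 44/463 = 0.095032
Under exogeneity and monotonicity, PS = (p₁ − p₀) / (1 − p₀).
PS = (0.85975 − 0.095032) / (1 − 0.095032) = 0.76472 / 0.90497 ≈ 0.8450

PS ≈ 0.845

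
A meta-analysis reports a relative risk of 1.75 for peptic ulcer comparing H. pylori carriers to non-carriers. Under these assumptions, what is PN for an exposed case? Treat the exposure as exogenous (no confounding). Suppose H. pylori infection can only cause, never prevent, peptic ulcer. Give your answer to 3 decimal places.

Under exogeneity and monotonicity, PN = (RR − 1) / RR = 1 − 1/RR.
PN = (1.75 − 1) / 1.75 = 0.75 / 1.75 ≈ 0.4286

PN ≈ 0.429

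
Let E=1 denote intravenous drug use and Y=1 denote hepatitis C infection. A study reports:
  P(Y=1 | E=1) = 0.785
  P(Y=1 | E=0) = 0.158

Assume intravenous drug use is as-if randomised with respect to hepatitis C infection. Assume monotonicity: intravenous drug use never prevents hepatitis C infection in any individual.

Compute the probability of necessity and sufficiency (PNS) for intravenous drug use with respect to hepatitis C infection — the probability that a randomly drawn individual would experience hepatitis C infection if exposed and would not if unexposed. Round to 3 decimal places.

Let p₁ = 0.785, p₀ = 0.158.
Under exogeneity and monotonicity, PNS = p₁ − p₀.
PNS = 0.785 − 0.158 = 0.627

PNS ≈ 0.627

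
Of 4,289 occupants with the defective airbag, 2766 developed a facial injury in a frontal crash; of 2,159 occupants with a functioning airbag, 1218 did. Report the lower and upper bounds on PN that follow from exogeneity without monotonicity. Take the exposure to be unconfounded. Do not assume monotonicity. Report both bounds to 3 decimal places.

p₁ = P(outcome | exposed) = 2766/4289 = 0.64491
p₀ = P(outcome | unexposed) = 1218/2159 = 0.56415
Under exogeneity alone the bounds on PN are max{0,(p₁−p₀)/p₁} ≤ PN ≤ min{1,(1−p₀)/p₁}.
  lower = (p₁ − p₀)/p₁ = 0.080756 / 0.64491 ≈ 0.1252
  upper = min{1, (1 − p₀)/p₁} = 0.43585 / 0.64491 ≈ 0.6758

0.125 ≤ PN ≤ 0.676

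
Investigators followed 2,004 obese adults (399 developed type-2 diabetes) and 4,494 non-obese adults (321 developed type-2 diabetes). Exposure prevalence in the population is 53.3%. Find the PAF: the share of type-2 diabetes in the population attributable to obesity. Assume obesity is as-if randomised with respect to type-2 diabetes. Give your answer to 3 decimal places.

p₁ = P(outcome | exposed) = 399/2004 = 0.1991
p₀ = P(outcome | unexposed) = 321/4494 = 0.071429
Overall risk P(Y=1) = π·p₁ + (1−π)·p₀ = 0.533×0.1991 + 0.467×0.071429 = 0.13948.
Under exogeneity, PAF = [P(Y=1) − p₀] / P(Y=1).
PAF = (0.13948 − 0.071429) / 0.13948 ≈ 0.4879

PAF ≈ 0.488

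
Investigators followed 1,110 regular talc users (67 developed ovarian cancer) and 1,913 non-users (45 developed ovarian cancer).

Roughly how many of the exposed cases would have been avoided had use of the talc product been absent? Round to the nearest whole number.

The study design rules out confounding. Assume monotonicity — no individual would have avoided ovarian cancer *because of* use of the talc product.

p₁ = P(outcome | exposed) = 67/1110 = 0.06036
p₀ = P(outcome | unexposed) = 45/1913 = 0.023523
PN = (p₁ − p₀)/p₁ = (0.06036 − 0.023523) / 0.06036 ≈ 0.61029.
Attributable cases ≈ PN × (exposed cases) = 0.61029 × 67 ≈ 40.89.

about 41 cases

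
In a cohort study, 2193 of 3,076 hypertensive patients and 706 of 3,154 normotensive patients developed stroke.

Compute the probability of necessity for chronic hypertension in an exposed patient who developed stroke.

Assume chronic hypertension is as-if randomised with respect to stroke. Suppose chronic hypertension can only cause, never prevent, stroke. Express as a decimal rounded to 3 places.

p₁ = P(outcome | exposed) = 2193/3076 = 0.71294
p₀ = P(outcome | unexposed) = 706/3154 = 0.22384
Under exogeneity and monotonicity, PN = (p₁ − p₀) / p₁.
PN = (0.71294 − 0.22384) / 0.71294 = 0.4891 / 0.71294 ≈ 0.6860

PN ≈ 0.686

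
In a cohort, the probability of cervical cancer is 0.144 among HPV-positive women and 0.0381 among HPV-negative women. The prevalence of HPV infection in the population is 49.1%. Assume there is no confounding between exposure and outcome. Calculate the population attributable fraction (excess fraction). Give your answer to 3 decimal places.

PAF ≈ 0.577

Let p₁ = 0.144, p₀ = 0.0381.
Overall risk P(Y=1) = π·p₁ + (1−π)·p₀ = 0.491×0.144 + 0.509×0.0381 = 0.090097.
Under exogeneity, PAF = [P(Y=1) − p₀] / P(Y=1).
PAF = (0.090097 − 0.0381) / 0.090097 ≈ 0.5771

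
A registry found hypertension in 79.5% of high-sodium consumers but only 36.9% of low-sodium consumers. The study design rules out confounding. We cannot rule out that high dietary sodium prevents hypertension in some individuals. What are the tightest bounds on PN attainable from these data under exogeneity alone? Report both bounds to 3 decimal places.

0.536 ≤ PN ≤ 0.794

p₁ = 0.795, p₀ = 0.369.
Under exogeneity alone the bounds on PN are max{0,(p₁−p₀)/p₁} ≤ PN ≤ min{1,(1−p₀)/p₁}.
  lower = (p₁ − p₀)/p₁ = 0.426 / 0.795 ≈ 0.5358
  upper = min{1, (1 − p₀)/p₁} = 0.631 / 0.795 ≈ 0.7937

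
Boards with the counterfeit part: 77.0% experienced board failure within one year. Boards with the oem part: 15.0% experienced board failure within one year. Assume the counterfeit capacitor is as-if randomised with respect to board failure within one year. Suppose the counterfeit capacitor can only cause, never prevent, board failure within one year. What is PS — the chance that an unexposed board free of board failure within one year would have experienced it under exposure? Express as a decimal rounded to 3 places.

PS ≈ 0.729

p₁ = 0.77, p₀ = 0.15.
Under exogeneity and monotonicity, PS = (p₁ − p₀) / (1 − p₀).
PS = (0.77 − 0.15) / (1 − 0.15) = 0.62 / 0.85 ≈ 0.7294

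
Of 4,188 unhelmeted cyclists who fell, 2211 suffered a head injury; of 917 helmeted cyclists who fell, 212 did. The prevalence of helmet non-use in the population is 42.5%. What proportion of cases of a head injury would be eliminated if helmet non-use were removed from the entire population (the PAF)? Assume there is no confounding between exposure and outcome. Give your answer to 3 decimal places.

PAF ≈ 0.353

p₁ = P(outcome | exposed) = 2211/4188 = 0.52794
p₀ = P(outcome | unexposed) = 212/917 = 0.23119
Overall risk P(Y=1) = π·p₁ + (1−π)·p₀ = 0.425×0.52794 + 0.575×0.23119 = 0.35731.
Under exogeneity, PAF = [P(Y=1) − p₀] / P(Y=1).
PAF = (0.35731 − 0.23119) / 0.35731 ≈ 0.3530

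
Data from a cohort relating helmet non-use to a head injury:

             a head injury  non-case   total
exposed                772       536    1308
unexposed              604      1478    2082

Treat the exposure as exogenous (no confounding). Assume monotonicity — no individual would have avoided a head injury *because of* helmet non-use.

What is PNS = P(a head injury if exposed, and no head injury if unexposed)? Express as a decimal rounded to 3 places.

PNS ≈ 0.300

p₁ = P(outcome | exposed) = 772/1308 = 0.59021
p₀ = P(outcome | unexposed) = 604/2082 = 0.29011
Under exogeneity and monotonicity, PNS = p₁ − p₀.
PNS = 0.59021 − 0.29011 = 0.30011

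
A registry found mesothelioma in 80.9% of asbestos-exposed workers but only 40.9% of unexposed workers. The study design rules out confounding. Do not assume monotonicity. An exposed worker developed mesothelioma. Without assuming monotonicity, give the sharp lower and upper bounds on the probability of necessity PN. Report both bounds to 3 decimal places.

0.494 ≤ PN ≤ 0.731

p₁ = 0.809, p₀ = 0.409.
Under exogeneity alone the bounds on PN are max{0,(p₁−p₀)/p₁} ≤ PN ≤ min{1,(1−p₀)/p₁}.
  lower = (p₁ − p₀)/p₁ = 0.4 / 0.809 ≈ 0.4944
  upper = min{1, (1 − p₀)/p₁} = 0.591 / 0.809 ≈ 0.7305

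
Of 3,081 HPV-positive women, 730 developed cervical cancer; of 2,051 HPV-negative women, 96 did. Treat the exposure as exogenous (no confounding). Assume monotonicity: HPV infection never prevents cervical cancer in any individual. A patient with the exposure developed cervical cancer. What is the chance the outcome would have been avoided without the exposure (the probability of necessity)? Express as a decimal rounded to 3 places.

PN ≈ 0.802

p₁ = P(outcome | exposed) = 730/3081 = 0.23694
p₀ = P(outcome | unexposed) = 96/2051 = 0.046806
Under exogeneity and monotonicity, PN = (p₁ − p₀) / p₁.
PN = (0.23694 − 0.046806) / 0.23694 = 0.19013 / 0.23694 ≈ 0.8025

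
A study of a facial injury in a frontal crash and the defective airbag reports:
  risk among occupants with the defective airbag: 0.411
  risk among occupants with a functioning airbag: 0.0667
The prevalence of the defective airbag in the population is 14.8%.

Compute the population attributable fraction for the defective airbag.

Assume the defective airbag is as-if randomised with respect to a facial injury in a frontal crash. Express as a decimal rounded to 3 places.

PAF ≈ 0.433

Let p₁ = 0.411, p₀ = 0.0667.
Overall risk P(Y=1) = π·p₁ + (1−π)·p₀ = 0.148×0.411 + 0.852×0.0667 = 0.11766.
Under exogeneity, PAF = [P(Y=1) − p₀] / P(Y=1).
PAF = (0.11766 − 0.0667) / 0.11766 ≈ 0.4331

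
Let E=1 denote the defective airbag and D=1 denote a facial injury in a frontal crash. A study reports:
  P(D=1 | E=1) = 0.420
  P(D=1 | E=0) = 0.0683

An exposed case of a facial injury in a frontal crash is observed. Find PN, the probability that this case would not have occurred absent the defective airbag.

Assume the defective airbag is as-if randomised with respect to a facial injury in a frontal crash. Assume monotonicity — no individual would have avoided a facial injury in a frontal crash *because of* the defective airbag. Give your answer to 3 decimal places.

PN ≈ 0.837

Let p₁ = 0.42, p₀ = 0.0683.
Under exogeneity and monotonicity, PN = (p₁ − p₀) / p₁.
PN = (0.42 − 0.0683) / 0.42 = 0.3517 / 0.42 ≈ 0.8374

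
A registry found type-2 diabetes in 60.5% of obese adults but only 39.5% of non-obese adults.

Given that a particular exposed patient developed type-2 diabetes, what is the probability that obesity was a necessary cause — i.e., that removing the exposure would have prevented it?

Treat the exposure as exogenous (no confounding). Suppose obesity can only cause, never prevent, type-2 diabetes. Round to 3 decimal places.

p₁ = 0.605, p₀ = 0.395.
Under exogeneity and monotonicity, PN = (p₁ − p₀) / p₁.
PN = (0.605 − 0.395) / 0.605 = 0.21 / 0.605 ≈ 0.3471

PN ≈ 0.347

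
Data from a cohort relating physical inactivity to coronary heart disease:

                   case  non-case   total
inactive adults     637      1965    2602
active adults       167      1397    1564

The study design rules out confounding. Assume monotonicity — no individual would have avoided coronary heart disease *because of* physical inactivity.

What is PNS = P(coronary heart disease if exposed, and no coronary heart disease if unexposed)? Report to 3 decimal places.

PNS ≈ 0.138

p₁ = P(outcome | exposed) = 637/2602 = 0.24481
p₀ = P(outcome | unexposed) = 167/1564 = 0.10678
Under exogeneity and monotonicity, PNS = p₁ − p₀.
PNS = 0.24481 − 0.10678 = 0.13803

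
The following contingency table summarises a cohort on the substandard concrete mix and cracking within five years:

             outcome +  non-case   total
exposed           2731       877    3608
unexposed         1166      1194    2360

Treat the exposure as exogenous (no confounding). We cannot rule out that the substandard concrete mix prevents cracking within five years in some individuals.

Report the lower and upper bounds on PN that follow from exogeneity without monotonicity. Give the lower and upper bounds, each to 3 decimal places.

p₁ = P(outcome | exposed) = 2731/3608 = 0.75693
p₀ = P(outcome | unexposed) = 1166/2360 = 0.49407
Under exogeneity alone the bounds on PN are max{0,(p₁−p₀)/p₁} ≤ PN ≤ min{1,(1−p₀)/p₁}.
  lower = (p₁ − p₀)/p₁ = 0.26286 / 0.75693 ≈ 0.3473
  upper = min{1, (1 − p₀)/p₁} = 0.50593 / 0.75693 ≈ 0.6684

0.347 ≤ PN ≤ 0.668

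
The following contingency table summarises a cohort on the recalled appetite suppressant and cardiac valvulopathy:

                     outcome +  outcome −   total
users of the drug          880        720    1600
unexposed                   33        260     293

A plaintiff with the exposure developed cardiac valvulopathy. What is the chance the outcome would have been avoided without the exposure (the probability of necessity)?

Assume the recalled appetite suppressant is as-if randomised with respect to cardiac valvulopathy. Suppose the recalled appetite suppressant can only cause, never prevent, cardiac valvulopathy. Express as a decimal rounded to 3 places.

p₁ = P(outcome | exposed) = 880/1600 = 0.55
p₀ = P(outcome | unexposed) = 33/293 = 0.11263
Under exogeneity and monotonicity, PN = (p₁ − p₀)/p₁.
PN = (0.55 − 0.11263) / 0.55 ≈ 0.7952

PN ≈ 0.795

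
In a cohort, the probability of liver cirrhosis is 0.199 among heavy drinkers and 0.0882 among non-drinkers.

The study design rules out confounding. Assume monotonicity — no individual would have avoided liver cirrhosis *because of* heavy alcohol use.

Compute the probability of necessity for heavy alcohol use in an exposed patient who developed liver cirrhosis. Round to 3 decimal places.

Let p₁ = 0.199, p₀ = 0.0882.
Under exogeneity and monotonicity, PN = (p₁ − p₀) / p₁.
PN = (0.199 − 0.0882) / 0.199 = 0.1108 / 0.199 ≈ 0.5568

PN ≈ 0.557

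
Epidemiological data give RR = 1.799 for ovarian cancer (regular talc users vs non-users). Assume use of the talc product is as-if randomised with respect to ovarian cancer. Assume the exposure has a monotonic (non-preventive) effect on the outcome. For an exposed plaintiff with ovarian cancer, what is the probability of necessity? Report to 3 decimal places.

PN ≈ 0.444

Under exogeneity and monotonicity, PN = (RR − 1) / RR = 1 − 1/RR.
PN = (1.799 − 1) / 1.799 = 0.799 / 1.799 ≈ 0.4441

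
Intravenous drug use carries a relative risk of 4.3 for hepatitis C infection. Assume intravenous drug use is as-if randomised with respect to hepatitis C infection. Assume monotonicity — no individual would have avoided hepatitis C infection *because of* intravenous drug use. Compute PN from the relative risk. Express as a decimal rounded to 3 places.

PN ≈ 0.767

Under exogeneity and monotonicity, PN = (RR − 1) / RR = 1 − 1/RR.
PN = (4.3 − 1) / 4.3 = 3.3 / 4.3 ≈ 0.7674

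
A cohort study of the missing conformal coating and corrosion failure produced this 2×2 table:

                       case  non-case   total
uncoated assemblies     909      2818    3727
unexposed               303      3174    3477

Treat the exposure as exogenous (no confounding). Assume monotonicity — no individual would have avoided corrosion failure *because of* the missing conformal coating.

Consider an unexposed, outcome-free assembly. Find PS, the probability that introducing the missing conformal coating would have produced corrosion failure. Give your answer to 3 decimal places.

p₁ = P(outcome | exposed) = 909/3727 = 0.2439
p₀ = P(outcome | unexposed) = 303/3477 = 0.087144
Under exogeneity and monotonicity, PS = (p₁ − p₀) / (1 − p₀).
PS = (0.2439 − 0.087144) / (1 − 0.087144) = 0.15675 / 0.91286 ≈ 0.1717

PS ≈ 0.172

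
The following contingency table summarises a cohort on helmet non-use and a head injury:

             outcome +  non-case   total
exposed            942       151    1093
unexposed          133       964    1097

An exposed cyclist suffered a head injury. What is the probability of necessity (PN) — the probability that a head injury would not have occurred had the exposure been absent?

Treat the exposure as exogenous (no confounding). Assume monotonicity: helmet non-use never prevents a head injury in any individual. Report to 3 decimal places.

PN ≈ 0.859

p₁ = P(outcome | exposed) = 942/1093 = 0.86185
p₀ = P(outcome | unexposed) = 133/1097 = 0.12124
Under exogeneity and monotonicity, PN = (p₁ − p₀) / p₁.
PN = (0.86185 − 0.12124) / 0.86185 = 0.74061 / 0.86185 ≈ 0.8593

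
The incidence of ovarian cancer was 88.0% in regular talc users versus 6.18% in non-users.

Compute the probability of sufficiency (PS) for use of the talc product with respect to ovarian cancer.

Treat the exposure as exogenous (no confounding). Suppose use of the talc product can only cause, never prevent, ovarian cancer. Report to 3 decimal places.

p₁ = 0.88, p₀ = 0.0618.
Under exogeneity and monotonicity, PS = (p₁ − p₀) / (1 − p₀).
PS = (0.88 − 0.0618) / (1 − 0.0618) = 0.8182 / 0.9382 ≈ 0.8721

PS ≈ 0.872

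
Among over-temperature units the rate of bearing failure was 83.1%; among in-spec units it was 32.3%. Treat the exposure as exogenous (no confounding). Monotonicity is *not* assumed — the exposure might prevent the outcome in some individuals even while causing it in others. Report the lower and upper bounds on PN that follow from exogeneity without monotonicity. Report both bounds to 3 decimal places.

0.611 ≤ PN ≤ 0.815

p₁ = 0.831, p₀ = 0.323.
Under exogeneity alone the bounds on PN are max{0,(p₁−p₀)/p₁} ≤ PN ≤ min{1,(1−p₀)/p₁}.
  lower = (p₁ − p₀)/p₁ = 0.508 / 0.831 ≈ 0.6113
  upper = min{1, (1 − p₀)/p₁} = 0.677 / 0.831 ≈ 0.8147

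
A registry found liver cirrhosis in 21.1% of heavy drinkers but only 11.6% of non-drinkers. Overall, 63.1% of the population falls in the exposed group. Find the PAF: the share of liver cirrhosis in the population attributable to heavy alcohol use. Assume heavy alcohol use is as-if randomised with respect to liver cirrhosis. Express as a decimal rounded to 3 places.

p₁ = 0.211, p₀ = 0.116.
Overall risk P(Y=1) = π·p₁ + (1−π)·p₀ = 0.631×0.211 + 0.369×0.116 = 0.17595.
Under exogeneity, PAF = [P(Y=1) − p₀] / P(Y=1).
PAF = (0.17595 − 0.116) / 0.17595 ≈ 0.3407

PAF ≈ 0.341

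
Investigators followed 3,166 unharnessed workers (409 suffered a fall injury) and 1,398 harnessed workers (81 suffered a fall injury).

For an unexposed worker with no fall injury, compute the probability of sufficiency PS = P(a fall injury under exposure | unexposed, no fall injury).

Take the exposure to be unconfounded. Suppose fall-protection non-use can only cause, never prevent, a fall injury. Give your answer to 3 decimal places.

PS ≈ 0.076

p₁ = P(outcome | exposed) = 409/3166 = 0.12919
p₀ = P(outcome | unexposed) = 81/1398 = 0.05794
Under exogeneity and monotonicity, PS = (p₁ − p₀) / (1 − p₀).
PS = (0.12919 − 0.05794) / (1 − 0.05794) = 0.071245 / 0.94206 ≈ 0.0756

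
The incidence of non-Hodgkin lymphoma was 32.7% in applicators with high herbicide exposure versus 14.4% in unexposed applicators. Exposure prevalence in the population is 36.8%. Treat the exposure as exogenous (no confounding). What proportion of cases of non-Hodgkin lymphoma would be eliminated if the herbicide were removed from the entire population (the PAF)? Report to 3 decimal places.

PAF ≈ 0.319

p₁ = 0.327, p₀ = 0.144.
Overall risk P(Y=1) = π·p₁ + (1−π)·p₀ = 0.368×0.327 + 0.632×0.144 = 0.21134.
Under exogeneity, PAF = [P(Y=1) − p₀] / P(Y=1).
PAF = (0.21134 − 0.144) / 0.21134 ≈ 0.3186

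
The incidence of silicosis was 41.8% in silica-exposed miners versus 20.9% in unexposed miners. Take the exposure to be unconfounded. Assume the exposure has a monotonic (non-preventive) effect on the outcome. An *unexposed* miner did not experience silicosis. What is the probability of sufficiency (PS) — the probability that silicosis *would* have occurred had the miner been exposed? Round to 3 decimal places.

p₁ = 0.418, p₀ = 0.209.
Under exogeneity and monotonicity, PS = (p₁ − p₀) / (1 − p₀).
PS = (0.418 − 0.209) / (1 − 0.209) = 0.209 / 0.791 ≈ 0.2642

PS ≈ 0.264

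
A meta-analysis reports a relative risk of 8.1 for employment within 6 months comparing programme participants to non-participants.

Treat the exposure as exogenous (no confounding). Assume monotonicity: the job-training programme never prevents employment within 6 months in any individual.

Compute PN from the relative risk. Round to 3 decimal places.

Under exogeneity and monotonicity, PN = (RR − 1) / RR = 1 − 1/RR.
PN = (8.1 − 1) / 8.1 = 7.1 / 8.1 ≈ 0.8765

PN ≈ 0.877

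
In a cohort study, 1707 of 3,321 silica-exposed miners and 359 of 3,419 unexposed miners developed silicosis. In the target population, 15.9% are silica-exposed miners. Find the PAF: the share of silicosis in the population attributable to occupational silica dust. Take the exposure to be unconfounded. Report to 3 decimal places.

PAF ≈ 0.382

p₁ = P(outcome | exposed) = 1707/3321 = 0.514
p₀ = P(outcome | unexposed) = 359/3419 = 0.105
Overall risk P(Y=1) = π·p₁ + (1−π)·p₀ = 0.159×0.514 + 0.841×0.105 = 0.17003.
Under exogeneity, PAF = [P(Y=1) − p₀] / P(Y=1).
PAF = (0.17003 − 0.105) / 0.17003 ≈ 0.3825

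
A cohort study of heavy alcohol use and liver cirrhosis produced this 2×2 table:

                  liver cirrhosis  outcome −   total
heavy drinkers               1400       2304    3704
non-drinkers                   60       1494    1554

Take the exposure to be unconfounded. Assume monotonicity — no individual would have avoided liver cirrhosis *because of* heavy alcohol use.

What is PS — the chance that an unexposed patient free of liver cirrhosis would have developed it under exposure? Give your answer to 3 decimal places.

PS ≈ 0.353

p₁ = P(outcome | exposed) = 1400/3704 = 0.37797
p₀ = P(outcome | unexposed) = 60/1554 = 0.03861
Under exogeneity and monotonicity, PS = (p₁ − p₀) / (1 − p₀).
PS = (0.37797 − 0.03861) / (1 − 0.03861) = 0.33936 / 0.96139 ≈ 0.3530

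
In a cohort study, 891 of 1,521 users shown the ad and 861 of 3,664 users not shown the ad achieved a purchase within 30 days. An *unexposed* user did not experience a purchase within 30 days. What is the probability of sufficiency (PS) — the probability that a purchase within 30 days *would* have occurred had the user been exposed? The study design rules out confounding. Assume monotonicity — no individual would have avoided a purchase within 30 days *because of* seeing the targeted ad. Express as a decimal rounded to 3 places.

p₁ = P(outcome | exposed) = 891/1521 = 0.5858
p₀ = P(outcome | unexposed) = 861/3664 = 0.23499
Under exogeneity and monotonicity, PS = (p₁ − p₀) / (1 − p₀).
PS = (0.5858 − 0.23499) / (1 − 0.23499) = 0.35081 / 0.76501 ≈ 0.4586

PS ≈ 0.459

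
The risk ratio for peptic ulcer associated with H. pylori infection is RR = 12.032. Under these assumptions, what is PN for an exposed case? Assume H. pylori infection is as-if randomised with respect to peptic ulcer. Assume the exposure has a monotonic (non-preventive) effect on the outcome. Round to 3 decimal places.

PN ≈ 0.917

Under exogeneity and monotonicity, PN = (RR − 1) / RR = 1 − 1/RR.
PN = (12.032 − 1) / 12.032 = 11.03 / 12.032 ≈ 0.9169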